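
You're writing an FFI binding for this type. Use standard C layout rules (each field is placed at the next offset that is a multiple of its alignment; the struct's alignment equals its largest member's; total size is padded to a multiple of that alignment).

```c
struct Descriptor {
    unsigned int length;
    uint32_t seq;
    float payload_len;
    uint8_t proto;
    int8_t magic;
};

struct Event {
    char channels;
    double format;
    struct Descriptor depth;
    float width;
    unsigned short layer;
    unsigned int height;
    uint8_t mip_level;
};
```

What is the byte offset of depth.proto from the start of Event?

28

Descriptor: @0: length [4B, align 4] → 4; @4: seq [4B, align 4] → 8; @8: payload_len [4B, align 4] → 12; @12: proto [1B, align 1] → 13; @13: magic [1B, align 1] → 14; +2 tail pad (align 4); size 16, align 4
@0: channels [1B, align 1] → 1
+7 pad (align 8)
@8: format [8B, align 8] → 16
@16: depth [16B, align 4] → 32
within Descriptor: proto at 12
16 + 12 = 28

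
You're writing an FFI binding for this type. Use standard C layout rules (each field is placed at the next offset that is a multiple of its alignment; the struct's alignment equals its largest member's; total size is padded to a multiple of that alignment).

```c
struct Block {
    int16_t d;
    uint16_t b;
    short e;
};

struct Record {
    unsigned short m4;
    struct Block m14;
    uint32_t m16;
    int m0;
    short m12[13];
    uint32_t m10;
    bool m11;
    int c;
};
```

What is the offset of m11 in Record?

Block: 0..2  d  (2B, 2-aligned); 2..4  b  (2B, 2-aligned); 4..6  e  (2B, 2-aligned); sizeof = 6, alignof = 2
0..2  m4  (2B, 2-aligned)
2..8  m14  (6B, 2-aligned)
8..12  m16  (4B, 4-aligned)
12..16  m0  (4B, 4-aligned)
16..42  m12  (26B, 2-aligned)
42..44  -- padding (2B)
44..48  m10  (4B, 4-aligned)
48..49  m11  (1B, 1-aligned)

48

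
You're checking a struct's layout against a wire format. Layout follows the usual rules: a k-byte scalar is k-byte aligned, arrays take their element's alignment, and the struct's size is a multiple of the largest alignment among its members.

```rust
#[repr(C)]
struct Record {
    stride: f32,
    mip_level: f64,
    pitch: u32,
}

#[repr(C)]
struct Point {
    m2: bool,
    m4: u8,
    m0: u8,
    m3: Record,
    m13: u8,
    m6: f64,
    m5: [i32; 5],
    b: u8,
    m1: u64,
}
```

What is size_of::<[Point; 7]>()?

Record: 0..4  stride  (4B, 4-aligned); 4..8  -- padding (4B); 8..16  mip_level  (8B, 8-aligned); 16..20  pitch  (4B, 4-aligned); 20..24  -- tail padding (4B); sizeof = 24, alignof = 8
0..1  m2  (1B, 1-aligned)
1..2  m4  (1B, 1-aligned)
2..3  m0  (1B, 1-aligned)
3..8  -- padding (5B)
8..32  m3  (24B, 8-aligned)
32..33  m13  (1B, 1-aligned)
33..40  -- padding (7B)
40..48  m6  (8B, 8-aligned)
48..68  m5  (20B, 4-aligned)
68..69  b  (1B, 1-aligned)
69..72  -- padding (3B)
72..80  m1  (8B, 8-aligned)
sizeof = 80, alignof = 8
array of 7: 7 × 80 = 560

560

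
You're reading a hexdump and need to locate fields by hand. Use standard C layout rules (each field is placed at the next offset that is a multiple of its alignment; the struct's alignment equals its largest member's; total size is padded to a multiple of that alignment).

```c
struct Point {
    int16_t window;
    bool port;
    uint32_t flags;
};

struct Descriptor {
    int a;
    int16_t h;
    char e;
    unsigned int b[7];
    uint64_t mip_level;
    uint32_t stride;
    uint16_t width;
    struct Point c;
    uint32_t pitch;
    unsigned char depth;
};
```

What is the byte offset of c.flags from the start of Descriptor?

Point: @0: window [2B, align 2] → 2; @2: port [1B, align 1] → 3; +1 pad (align 4); @4: flags [4B, align 4] → 8; size 8, align 4
@0: a [4B, align 4] → 4
@4: h [2B, align 2] → 6
@6: e [1B, align 1] → 7
+1 pad (align 4)
@8: b [28B, align 4] → 36
+4 pad (align 8)
@40: mip_level [8B, align 8] → 48
@48: stride [4B, align 4] → 52
@52: width [2B, align 2] → 54
+2 pad (align 4)
@56: c [8B, align 4] → 64
within Point: flags at 4
56 + 4 = 60

60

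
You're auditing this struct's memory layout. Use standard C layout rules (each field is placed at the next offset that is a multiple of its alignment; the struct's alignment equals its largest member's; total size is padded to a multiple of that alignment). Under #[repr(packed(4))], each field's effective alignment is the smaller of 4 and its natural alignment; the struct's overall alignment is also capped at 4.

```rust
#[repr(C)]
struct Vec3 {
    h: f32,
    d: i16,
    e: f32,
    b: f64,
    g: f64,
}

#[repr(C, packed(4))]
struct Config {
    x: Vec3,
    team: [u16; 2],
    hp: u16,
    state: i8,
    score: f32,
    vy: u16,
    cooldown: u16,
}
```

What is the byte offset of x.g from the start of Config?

Vec3: h at 0 (size 4, align 4) → ends 4; d at 4 (size 2, align 2) → ends 6; pad 2 to align 4 for e; e at 8 (size 4, align 4) → ends 12; pad 4 to align 8 for b; b at 16 (size 8, align 8) → ends 24; g at 24 (size 8, align 8) → ends 32; total 32 bytes, alignment 8
x at 0 (size 32, align 4) → ends 32
within Vec3: g at 24
0 + 24 = 24

24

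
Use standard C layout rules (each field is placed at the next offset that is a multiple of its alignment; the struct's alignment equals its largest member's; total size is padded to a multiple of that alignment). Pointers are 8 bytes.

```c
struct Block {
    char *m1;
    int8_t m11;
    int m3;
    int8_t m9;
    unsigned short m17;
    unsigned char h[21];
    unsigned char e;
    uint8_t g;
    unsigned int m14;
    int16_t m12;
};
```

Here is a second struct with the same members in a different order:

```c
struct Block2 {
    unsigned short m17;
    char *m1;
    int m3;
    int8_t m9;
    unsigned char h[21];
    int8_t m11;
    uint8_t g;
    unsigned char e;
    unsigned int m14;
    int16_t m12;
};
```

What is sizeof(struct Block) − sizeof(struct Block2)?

0

@0: m1 [8B, align 8] → 8
@8: m11 [1B, align 1] → 9
+3 pad (align 4)
@12: m3 [4B, align 4] → 16
@16: m9 [1B, align 1] → 17
+1 pad (align 2)
@18: m17 [2B, align 2] → 20
@20: h [21B, align 1] → 41
@41: e [1B, align 1] → 42
@42: g [1B, align 1] → 43
+1 pad (align 4)
@44: m14 [4B, align 4] → 48
@48: m12 [2B, align 2] → 50
+6 tail pad (align 8)
size 56, align 8
— Block2 —
@0: m17 [2B, align 2] → 2
+6 pad (align 8)
@8: m1 [8B, align 8] → 16
@16: m3 [4B, align 4] → 20
@20: m9 [1B, align 1] → 21
@21: h [21B, align 1] → 42
@42: m11 [1B, align 1] → 43
@43: g [1B, align 1] → 44
@44: e [1B, align 1] → 45
+3 pad (align 4)
@48: m14 [4B, align 4] → 52
@52: m12 [2B, align 2] → 54
+2 tail pad (align 8)
size 56, align 8
56 − 56 = 0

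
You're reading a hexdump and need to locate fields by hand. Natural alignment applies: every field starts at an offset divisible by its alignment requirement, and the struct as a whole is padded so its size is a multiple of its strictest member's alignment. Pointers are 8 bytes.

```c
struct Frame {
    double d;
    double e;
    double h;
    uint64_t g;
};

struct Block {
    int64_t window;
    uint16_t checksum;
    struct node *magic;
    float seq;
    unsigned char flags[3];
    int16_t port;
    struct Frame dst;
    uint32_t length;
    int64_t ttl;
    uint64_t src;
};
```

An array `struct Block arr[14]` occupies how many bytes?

1344

Frame: @0: d [8B, align 8] → 8; @8: e [8B, align 8] → 16; @16: h [8B, align 8] → 24; @24: g [8B, align 8] → 32; size 32, align 8
@0: window [8B, align 8] → 8
@8: checksum [2B, align 2] → 10
+6 pad (align 8)
@16: magic [8B, align 8] → 24
@24: seq [4B, align 4] → 28
@28: flags [3B, align 1] → 31
+1 pad (align 2)
@32: port [2B, align 2] → 34
+6 pad (align 8)
@40: dst [32B, align 8] → 72
@72: length [4B, align 4] → 76
+4 pad (align 8)
@80: ttl [8B, align 8] → 88
@88: src [8B, align 8] → 96
size 96, align 8
array of 14: 14 × 96 = 1344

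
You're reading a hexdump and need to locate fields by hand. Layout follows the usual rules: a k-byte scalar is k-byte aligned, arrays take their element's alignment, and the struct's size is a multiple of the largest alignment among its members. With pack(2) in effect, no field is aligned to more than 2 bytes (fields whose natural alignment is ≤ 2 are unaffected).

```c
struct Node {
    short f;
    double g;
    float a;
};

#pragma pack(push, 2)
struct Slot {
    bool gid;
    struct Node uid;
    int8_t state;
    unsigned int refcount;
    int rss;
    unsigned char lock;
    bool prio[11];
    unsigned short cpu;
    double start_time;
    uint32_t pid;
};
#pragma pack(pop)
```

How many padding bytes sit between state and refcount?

1

Node: 0..2  f  (2B, 2-aligned); 2..8  -- padding (6B); 8..16  g  (8B, 8-aligned); 16..20  a  (4B, 4-aligned); 20..24  -- tail padding (4B); sizeof = 24, alignof = 8
0..1  gid  (1B, 1-aligned)
1..2  -- padding (1B)
2..26  uid  (24B, 2-aligned)
26..27  state  (1B, 1-aligned)
27..28  -- padding (1B)
28..32  refcount  (4B, 2-aligned)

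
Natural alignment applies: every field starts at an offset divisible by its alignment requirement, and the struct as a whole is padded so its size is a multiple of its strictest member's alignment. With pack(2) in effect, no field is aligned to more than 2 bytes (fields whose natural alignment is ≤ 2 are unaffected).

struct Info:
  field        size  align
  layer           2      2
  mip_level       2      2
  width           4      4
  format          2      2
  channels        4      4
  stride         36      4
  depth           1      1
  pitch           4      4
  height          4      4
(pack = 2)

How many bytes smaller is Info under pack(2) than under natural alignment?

natural layout:
  @0: layer [2B, align 2] → 2
  @2: mip_level [2B, align 2] → 4
  @4: width [4B, align 4] → 8
  @8: format [2B, align 2] → 10
  +2 pad (align 4)
  @12: channels [4B, align 4] → 16
  @16: stride [36B, align 4] → 52
  @52: depth [1B, align 1] → 53
  +3 pad (align 4)
  @56: pitch [4B, align 4] → 60
  @60: height [4B, align 4] → 64
  size 64, align 4
packed(2) layout:
  @0: layer [2B, align 2] → 2
  @2: mip_level [2B, align 2] → 4
  @4: width [4B, align 2] → 8
  @8: format [2B, align 2] → 10
  @10: channels [4B, align 2] → 14
  @14: stride [36B, align 2] → 50
  @50: depth [1B, align 1] → 51
  +1 pad (align 2)
  @52: pitch [4B, align 2] → 56
  @56: height [4B, align 2] → 60
  size 60, align 2
64 − 60 = 4

4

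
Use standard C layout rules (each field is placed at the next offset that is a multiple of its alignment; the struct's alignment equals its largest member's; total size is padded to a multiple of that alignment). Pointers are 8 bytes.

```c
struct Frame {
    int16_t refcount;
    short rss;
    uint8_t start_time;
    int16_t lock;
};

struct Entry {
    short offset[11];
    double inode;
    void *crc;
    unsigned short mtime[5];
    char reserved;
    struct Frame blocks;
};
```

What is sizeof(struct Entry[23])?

1472

Frame: refcount at 0 (size 2, align 2) → ends 2; rss at 2 (size 2, align 2) → ends 4; start_time at 4 (size 1, align 1) → ends 5; pad 1 to align 2 for lock; lock at 6 (size 2, align 2) → ends 8; total 8 bytes, alignment 2
offset at 0 (size 22, align 2) → ends 22
pad 2 to align 8 for inode
inode at 24 (size 8, align 8) → ends 32
crc at 32 (size 8, align 8) → ends 40
mtime at 40 (size 10, align 2) → ends 50
reserved at 50 (size 1, align 1) → ends 51
pad 1 to align 2 for blocks
blocks at 52 (size 8, align 2) → ends 60
tail pad 4 to reach multiple of 8
total 64 bytes, alignment 8
array of 23: 23 × 64 = 1472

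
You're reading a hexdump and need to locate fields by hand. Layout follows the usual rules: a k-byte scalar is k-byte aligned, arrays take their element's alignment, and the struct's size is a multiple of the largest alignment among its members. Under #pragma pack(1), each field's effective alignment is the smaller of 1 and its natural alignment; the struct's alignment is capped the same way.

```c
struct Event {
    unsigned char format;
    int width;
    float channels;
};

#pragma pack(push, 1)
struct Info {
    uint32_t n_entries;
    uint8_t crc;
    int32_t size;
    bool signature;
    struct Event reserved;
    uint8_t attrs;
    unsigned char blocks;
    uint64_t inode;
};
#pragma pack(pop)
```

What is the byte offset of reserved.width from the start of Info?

14

Event: 0..1  format  (1B, 1-aligned); 1..4  -- padding (3B); 4..8  width  (4B, 4-aligned); 8..12  channels  (4B, 4-aligned); sizeof = 12, alignof = 4
0..4  n_entries  (4B, 1-aligned)
4..5  crc  (1B, 1-aligned)
5..9  size  (4B, 1-aligned)
9..10  signature  (1B, 1-aligned)
10..22  reserved  (12B, 1-aligned)
within Event: width at 4
10 + 4 = 14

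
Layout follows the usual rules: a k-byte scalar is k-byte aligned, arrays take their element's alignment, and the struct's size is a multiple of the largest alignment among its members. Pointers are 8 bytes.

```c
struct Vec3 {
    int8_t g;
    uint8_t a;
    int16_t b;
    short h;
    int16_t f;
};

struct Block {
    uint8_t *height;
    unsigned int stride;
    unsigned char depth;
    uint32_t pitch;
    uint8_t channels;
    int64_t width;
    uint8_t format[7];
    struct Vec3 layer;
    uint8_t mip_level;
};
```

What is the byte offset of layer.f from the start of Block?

Vec3: @0: g [1B, align 1] → 1; @1: a [1B, align 1] → 2; @2: b [2B, align 2] → 4; @4: h [2B, align 2] → 6; @6: f [2B, align 2] → 8; size 8, align 2
@0: height [8B, align 8] → 8
@8: stride [4B, align 4] → 12
@12: depth [1B, align 1] → 13
+3 pad (align 4)
@16: pitch [4B, align 4] → 20
@20: channels [1B, align 1] → 21
+3 pad (align 8)
@24: width [8B, align 8] → 32
@32: format [7B, align 1] → 39
+1 pad (align 2)
@40: layer [8B, align 2] → 48
within Vec3: f at 6
40 + 6 = 46

46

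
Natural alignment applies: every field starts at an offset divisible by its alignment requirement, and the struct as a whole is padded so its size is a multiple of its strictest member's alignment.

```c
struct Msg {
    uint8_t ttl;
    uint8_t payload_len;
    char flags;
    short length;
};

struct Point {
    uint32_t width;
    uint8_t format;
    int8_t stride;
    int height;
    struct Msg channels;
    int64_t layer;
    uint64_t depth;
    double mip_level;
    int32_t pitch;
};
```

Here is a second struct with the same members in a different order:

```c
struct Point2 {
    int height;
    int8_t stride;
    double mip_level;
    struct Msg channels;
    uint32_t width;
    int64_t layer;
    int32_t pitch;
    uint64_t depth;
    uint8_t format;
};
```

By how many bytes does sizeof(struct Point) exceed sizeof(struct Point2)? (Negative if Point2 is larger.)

-8

Msg: 0..1  ttl  (1B, 1-aligned); 1..2  payload_len  (1B, 1-aligned); 2..3  flags  (1B, 1-aligned); 3..4  -- padding (1B); 4..6  length  (2B, 2-aligned); sizeof = 6, alignof = 2
0..4  width  (4B, 4-aligned)
4..5  format  (1B, 1-aligned)
5..6  stride  (1B, 1-aligned)
6..8  -- padding (2B)
8..12  height  (4B, 4-aligned)
12..18  channels  (6B, 2-aligned)
18..24  -- padding (6B)
24..32  layer  (8B, 8-aligned)
32..40  depth  (8B, 8-aligned)
40..48  mip_level  (8B, 8-aligned)
48..52  pitch  (4B, 4-aligned)
52..56  -- tail padding (4B)
sizeof = 56, alignof = 8
— Point2 —
0..4  height  (4B, 4-aligned)
4..5  stride  (1B, 1-aligned)
5..8  -- padding (3B)
8..16  mip_level  (8B, 8-aligned)
16..22  channels  (6B, 2-aligned)
22..24  -- padding (2B)
24..28  width  (4B, 4-aligned)
28..32  -- padding (4B)
32..40  layer  (8B, 8-aligned)
40..44  pitch  (4B, 4-aligned)
44..48  -- padding (4B)
48..56  depth  (8B, 8-aligned)
56..57  format  (1B, 1-aligned)
57..64  -- tail padding (7B)
sizeof = 64, alignof = 8
56 − 64 = -8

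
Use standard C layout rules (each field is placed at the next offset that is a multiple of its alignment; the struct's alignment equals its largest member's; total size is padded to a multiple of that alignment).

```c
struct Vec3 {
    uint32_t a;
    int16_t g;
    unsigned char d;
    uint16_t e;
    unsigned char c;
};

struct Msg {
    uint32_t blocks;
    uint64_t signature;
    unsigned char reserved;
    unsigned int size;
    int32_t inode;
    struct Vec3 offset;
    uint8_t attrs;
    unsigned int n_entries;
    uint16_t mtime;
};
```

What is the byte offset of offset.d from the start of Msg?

Vec3: a at 0 (size 4, align 4) → ends 4; g at 4 (size 2, align 2) → ends 6; d at 6 (size 1, align 1) → ends 7; pad 1 to align 2 for e; e at 8 (size 2, align 2) → ends 10; c at 10 (size 1, align 1) → ends 11; tail pad 1 to reach multiple of 4; total 12 bytes, alignment 4
blocks at 0 (size 4, align 4) → ends 4
pad 4 to align 8 for signature
signature at 8 (size 8, align 8) → ends 16
reserved at 16 (size 1, align 1) → ends 17
pad 3 to align 4 for size
size at 20 (size 4, align 4) → ends 24
inode at 24 (size 4, align 4) → ends 28
offset at 28 (size 12, align 4) → ends 40
within Vec3: d at 6
28 + 6 = 34

34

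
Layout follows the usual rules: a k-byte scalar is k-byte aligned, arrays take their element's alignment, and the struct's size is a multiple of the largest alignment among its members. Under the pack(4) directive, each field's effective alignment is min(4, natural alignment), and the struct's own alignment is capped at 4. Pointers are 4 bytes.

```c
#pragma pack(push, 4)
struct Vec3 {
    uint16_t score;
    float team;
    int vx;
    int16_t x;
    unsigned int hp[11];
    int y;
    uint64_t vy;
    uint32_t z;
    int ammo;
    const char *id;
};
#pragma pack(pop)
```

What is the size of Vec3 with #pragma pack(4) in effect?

84

0..2  score  (2B, 2-aligned)
2..4  -- padding (2B)
4..8  team  (4B, 4-aligned)
8..12  vx  (4B, 4-aligned)
12..14  x  (2B, 2-aligned)
14..16  -- padding (2B)
16..60  hp  (44B, 4-aligned)
60..64  y  (4B, 4-aligned)
64..72  vy  (8B, 4-aligned)
72..76  z  (4B, 4-aligned)
76..80  ammo  (4B, 4-aligned)
80..84  id  (4B, 4-aligned)
sizeof = 84, alignof = 4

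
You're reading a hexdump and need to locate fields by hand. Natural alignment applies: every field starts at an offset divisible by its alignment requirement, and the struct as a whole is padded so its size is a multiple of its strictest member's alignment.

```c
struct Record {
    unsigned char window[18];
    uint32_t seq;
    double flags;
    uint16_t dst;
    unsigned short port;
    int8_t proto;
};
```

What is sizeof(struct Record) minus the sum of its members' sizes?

0..18  window  (18B, 1-aligned)
18..20  -- padding (2B)
20..24  seq  (4B, 4-aligned)
24..32  flags  (8B, 8-aligned)
32..34  dst  (2B, 2-aligned)
34..36  port  (2B, 2-aligned)
36..37  proto  (1B, 1-aligned)
37..40  -- tail padding (3B)
sizeof = 40, alignof = 8
data bytes 35, size 40 → padding 5

5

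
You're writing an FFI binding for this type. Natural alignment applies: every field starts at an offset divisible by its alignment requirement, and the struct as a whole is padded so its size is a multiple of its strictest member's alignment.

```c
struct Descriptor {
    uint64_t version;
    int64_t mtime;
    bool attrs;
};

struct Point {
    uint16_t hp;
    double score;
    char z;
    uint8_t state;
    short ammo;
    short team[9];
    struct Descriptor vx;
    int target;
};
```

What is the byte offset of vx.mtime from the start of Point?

Descriptor: @0: version [8B, align 8] → 8; @8: mtime [8B, align 8] → 16; @16: attrs [1B, align 1] → 17; +7 tail pad (align 8); size 24, align 8
@0: hp [2B, align 2] → 2
+6 pad (align 8)
@8: score [8B, align 8] → 16
@16: z [1B, align 1] → 17
@17: state [1B, align 1] → 18
@18: ammo [2B, align 2] → 20
@20: team [18B, align 2] → 38
+2 pad (align 8)
@40: vx [24B, align 8] → 64
within Descriptor: mtime at 8
40 + 8 = 48

48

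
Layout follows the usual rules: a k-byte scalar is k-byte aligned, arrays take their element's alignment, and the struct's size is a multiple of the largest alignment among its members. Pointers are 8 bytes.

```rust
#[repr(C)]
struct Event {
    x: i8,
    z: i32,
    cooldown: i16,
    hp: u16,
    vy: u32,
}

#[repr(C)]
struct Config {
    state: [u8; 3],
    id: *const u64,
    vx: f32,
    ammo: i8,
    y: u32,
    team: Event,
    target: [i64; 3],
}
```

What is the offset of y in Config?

24

Event: x at 0 (size 1, align 1) → ends 1; pad 3 to align 4 for z; z at 4 (size 4, align 4) → ends 8; cooldown at 8 (size 2, align 2) → ends 10; hp at 10 (size 2, align 2) → ends 12; vy at 12 (size 4, align 4) → ends 16; total 16 bytes, alignment 4
state at 0 (size 3, align 1) → ends 3
pad 5 to align 8 for id
id at 8 (size 8, align 8) → ends 16
vx at 16 (size 4, align 4) → ends 20
ammo at 20 (size 1, align 1) → ends 21
pad 3 to align 4 for y
y at 24 (size 4, align 4) → ends 28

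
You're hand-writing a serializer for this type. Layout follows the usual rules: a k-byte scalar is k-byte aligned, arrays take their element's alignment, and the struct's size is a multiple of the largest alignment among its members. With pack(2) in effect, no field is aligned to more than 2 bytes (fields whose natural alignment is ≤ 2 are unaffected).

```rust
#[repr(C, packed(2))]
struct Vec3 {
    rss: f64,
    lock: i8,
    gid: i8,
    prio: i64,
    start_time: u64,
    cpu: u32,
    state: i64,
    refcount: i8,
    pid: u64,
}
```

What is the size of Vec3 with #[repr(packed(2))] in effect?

rss at 0 (size 8, align 2) → ends 8
lock at 8 (size 1, align 1) → ends 9
gid at 9 (size 1, align 1) → ends 10
prio at 10 (size 8, align 2) → ends 18
start_time at 18 (size 8, align 2) → ends 26
cpu at 26 (size 4, align 2) → ends 30
state at 30 (size 8, align 2) → ends 38
refcount at 38 (size 1, align 1) → ends 39
pad 1 to align 2 for pid
pid at 40 (size 8, align 2) → ends 48
total 48 bytes, alignment 2

48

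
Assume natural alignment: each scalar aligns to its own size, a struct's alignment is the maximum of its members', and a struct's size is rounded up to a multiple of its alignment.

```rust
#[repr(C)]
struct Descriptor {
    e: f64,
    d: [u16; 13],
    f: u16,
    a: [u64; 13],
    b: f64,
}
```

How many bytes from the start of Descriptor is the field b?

144

0..8  e  (8B, 8-aligned)
8..34  d  (26B, 2-aligned)
34..36  f  (2B, 2-aligned)
36..40  -- padding (4B)
40..144  a  (104B, 8-aligned)
144..152  b  (8B, 8-aligned)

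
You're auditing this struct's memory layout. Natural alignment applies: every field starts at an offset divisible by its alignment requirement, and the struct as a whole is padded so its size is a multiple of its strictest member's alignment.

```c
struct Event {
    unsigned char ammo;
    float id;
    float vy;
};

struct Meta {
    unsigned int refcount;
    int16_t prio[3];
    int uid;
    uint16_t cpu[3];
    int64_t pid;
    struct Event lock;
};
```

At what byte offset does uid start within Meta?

12

Event: 0..1  ammo  (1B, 1-aligned); 1..4  -- padding (3B); 4..8  id  (4B, 4-aligned); 8..12  vy  (4B, 4-aligned); sizeof = 12, alignof = 4
0..4  refcount  (4B, 4-aligned)
4..10  prio  (6B, 2-aligned)
10..12  -- padding (2B)
12..16  uid  (4B, 4-aligned)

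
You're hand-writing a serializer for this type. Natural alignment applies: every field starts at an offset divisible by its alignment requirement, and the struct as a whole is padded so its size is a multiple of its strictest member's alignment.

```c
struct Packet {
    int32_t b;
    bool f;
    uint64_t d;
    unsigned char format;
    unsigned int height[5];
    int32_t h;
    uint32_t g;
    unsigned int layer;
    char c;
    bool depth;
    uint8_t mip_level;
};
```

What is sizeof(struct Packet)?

0..4  b  (4B, 4-aligned)
4..5  f  (1B, 1-aligned)
5..8  -- padding (3B)
8..16  d  (8B, 8-aligned)
16..17  format  (1B, 1-aligned)
17..20  -- padding (3B)
20..40  height  (20B, 4-aligned)
40..44  h  (4B, 4-aligned)
44..48  g  (4B, 4-aligned)
48..52  layer  (4B, 4-aligned)
52..53  c  (1B, 1-aligned)
53..54  depth  (1B, 1-aligned)
54..55  mip_level  (1B, 1-aligned)
55..56  -- tail padding (1B)
sizeof = 56, alignof = 8

56 bytes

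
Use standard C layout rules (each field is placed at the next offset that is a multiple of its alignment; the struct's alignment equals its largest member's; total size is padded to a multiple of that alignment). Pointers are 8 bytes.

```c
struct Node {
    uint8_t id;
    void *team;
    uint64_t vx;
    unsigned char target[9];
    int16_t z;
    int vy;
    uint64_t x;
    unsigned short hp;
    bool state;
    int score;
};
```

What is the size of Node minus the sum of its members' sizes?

9

id at 0 (size 1, align 1) → ends 1
pad 7 to align 8 for team
team at 8 (size 8, align 8) → ends 16
vx at 16 (size 8, align 8) → ends 24
target at 24 (size 9, align 1) → ends 33
pad 1 to align 2 for z
z at 34 (size 2, align 2) → ends 36
vy at 36 (size 4, align 4) → ends 40
x at 40 (size 8, align 8) → ends 48
hp at 48 (size 2, align 2) → ends 50
state at 50 (size 1, align 1) → ends 51
pad 1 to align 4 for score
score at 52 (size 4, align 4) → ends 56
total 56 bytes, alignment 8
data bytes 47, size 56 → padding 9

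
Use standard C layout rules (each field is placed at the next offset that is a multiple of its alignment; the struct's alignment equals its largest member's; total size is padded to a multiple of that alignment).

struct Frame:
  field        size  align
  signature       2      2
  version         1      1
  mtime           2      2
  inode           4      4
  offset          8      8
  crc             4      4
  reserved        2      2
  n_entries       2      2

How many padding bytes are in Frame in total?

signature at 0 (size 2, align 2) → ends 2
version at 2 (size 1, align 1) → ends 3
pad 1 to align 2 for mtime
mtime at 4 (size 2, align 2) → ends 6
pad 2 to align 4 for inode
inode at 8 (size 4, align 4) → ends 12
pad 4 to align 8 for offset
offset at 16 (size 8, align 8) → ends 24
crc at 24 (size 4, align 4) → ends 28
reserved at 28 (size 2, align 2) → ends 30
n_entries at 30 (size 2, align 2) → ends 32
total 32 bytes, alignment 8
data bytes 25, size 32 → padding 7

7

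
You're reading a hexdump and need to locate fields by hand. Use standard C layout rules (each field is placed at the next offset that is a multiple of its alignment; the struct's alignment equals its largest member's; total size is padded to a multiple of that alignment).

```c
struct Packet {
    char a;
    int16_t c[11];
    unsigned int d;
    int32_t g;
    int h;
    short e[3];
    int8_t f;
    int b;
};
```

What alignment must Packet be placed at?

4

member alignments: a=1, c=2, d=4, g=4, h=4, e=2, f=1, b=4
max = 4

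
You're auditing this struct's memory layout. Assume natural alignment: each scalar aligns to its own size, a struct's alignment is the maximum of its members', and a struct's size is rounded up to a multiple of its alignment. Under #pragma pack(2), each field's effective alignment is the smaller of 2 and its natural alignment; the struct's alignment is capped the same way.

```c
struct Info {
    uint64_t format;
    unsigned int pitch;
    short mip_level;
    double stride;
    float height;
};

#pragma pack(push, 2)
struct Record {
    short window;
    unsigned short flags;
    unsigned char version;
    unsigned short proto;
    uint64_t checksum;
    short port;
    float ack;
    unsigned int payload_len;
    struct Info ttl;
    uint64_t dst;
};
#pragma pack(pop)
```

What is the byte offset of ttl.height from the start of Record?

50

Info: 0..8  format  (8B, 8-aligned); 8..12  pitch  (4B, 4-aligned); 12..14  mip_level  (2B, 2-aligned); 14..16  -- padding (2B); 16..24  stride  (8B, 8-aligned); 24..28  height  (4B, 4-aligned); 28..32  -- tail padding (4B); sizeof = 32, alignof = 8
0..2  window  (2B, 2-aligned)
2..4  flags  (2B, 2-aligned)
4..5  version  (1B, 1-aligned)
5..6  -- padding (1B)
6..8  proto  (2B, 2-aligned)
8..16  checksum  (8B, 2-aligned)
16..18  port  (2B, 2-aligned)
18..22  ack  (4B, 2-aligned)
22..26  payload_len  (4B, 2-aligned)
26..58  ttl  (32B, 2-aligned)
within Info: height at 24
26 + 24 = 50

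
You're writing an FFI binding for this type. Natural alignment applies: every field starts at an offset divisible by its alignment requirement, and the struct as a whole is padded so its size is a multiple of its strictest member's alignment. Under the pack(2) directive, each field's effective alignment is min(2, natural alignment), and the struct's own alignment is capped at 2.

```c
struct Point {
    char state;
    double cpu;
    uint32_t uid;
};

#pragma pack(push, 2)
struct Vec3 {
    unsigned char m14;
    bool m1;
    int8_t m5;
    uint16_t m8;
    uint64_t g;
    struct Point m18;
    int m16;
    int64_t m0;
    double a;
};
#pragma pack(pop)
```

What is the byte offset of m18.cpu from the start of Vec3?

22

Point: @0: state [1B, align 1] → 1; +7 pad (align 8); @8: cpu [8B, align 8] → 16; @16: uid [4B, align 4] → 20; +4 tail pad (align 8); size 24, align 8
@0: m14 [1B, align 1] → 1
@1: m1 [1B, align 1] → 2
@2: m5 [1B, align 1] → 3
+1 pad (align 2)
@4: m8 [2B, align 2] → 6
@6: g [8B, align 2] → 14
@14: m18 [24B, align 2] → 38
within Point: cpu at 8
14 + 8 = 22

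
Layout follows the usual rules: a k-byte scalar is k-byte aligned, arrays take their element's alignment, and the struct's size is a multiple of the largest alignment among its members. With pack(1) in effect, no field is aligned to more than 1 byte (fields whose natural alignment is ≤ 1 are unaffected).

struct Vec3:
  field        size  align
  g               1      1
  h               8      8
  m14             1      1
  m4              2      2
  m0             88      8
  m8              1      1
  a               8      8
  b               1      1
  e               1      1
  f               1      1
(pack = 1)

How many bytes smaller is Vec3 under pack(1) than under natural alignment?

24

natural layout:
  g at 0 (size 1, align 1) → ends 1
  pad 7 to align 8 for h
  h at 8 (size 8, align 8) → ends 16
  m14 at 16 (size 1, align 1) → ends 17
  pad 1 to align 2 for m4
  m4 at 18 (size 2, align 2) → ends 20
  pad 4 to align 8 for m0
  m0 at 24 (size 88, align 8) → ends 112
  m8 at 112 (size 1, align 1) → ends 113
  pad 7 to align 8 for a
  a at 120 (size 8, align 8) → ends 128
  b at 128 (size 1, align 1) → ends 129
  e at 129 (size 1, align 1) → ends 130
  f at 130 (size 1, align 1) → ends 131
  tail pad 5 to reach multiple of 8
  total 136 bytes, alignment 8
packed(1) layout:
  g at 0 (size 1, align 1) → ends 1
  h at 1 (size 8, align 1) → ends 9
  m14 at 9 (size 1, align 1) → ends 10
  m4 at 10 (size 2, align 1) → ends 12
  m0 at 12 (size 88, align 1) → ends 100
  m8 at 100 (size 1, align 1) → ends 101
  a at 101 (size 8, align 1) → ends 109
  b at 109 (size 1, align 1) → ends 110
  e at 110 (size 1, align 1) → ends 111
  f at 111 (size 1, align 1) → ends 112
  total 112 bytes, alignment 1
136 − 112 = 24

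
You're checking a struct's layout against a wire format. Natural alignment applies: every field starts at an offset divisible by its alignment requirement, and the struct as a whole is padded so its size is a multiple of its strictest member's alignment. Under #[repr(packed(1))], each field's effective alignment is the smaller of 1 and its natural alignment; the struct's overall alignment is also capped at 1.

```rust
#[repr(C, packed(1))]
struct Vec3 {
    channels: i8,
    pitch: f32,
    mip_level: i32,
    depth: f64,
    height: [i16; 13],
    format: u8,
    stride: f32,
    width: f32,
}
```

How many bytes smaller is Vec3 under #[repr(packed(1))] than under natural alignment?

12

natural layout:
  channels at 0 (size 1, align 1) → ends 1
  pad 3 to align 4 for pitch
  pitch at 4 (size 4, align 4) → ends 8
  mip_level at 8 (size 4, align 4) → ends 12
  pad 4 to align 8 for depth
  depth at 16 (size 8, align 8) → ends 24
  height at 24 (size 26, align 2) → ends 50
  format at 50 (size 1, align 1) → ends 51
  pad 1 to align 4 for stride
  stride at 52 (size 4, align 4) → ends 56
  width at 56 (size 4, align 4) → ends 60
  tail pad 4 to reach multiple of 8
  total 64 bytes, alignment 8
packed(1) layout:
  channels at 0 (size 1, align 1) → ends 1
  pitch at 1 (size 4, align 1) → ends 5
  mip_level at 5 (size 4, align 1) → ends 9
  depth at 9 (size 8, align 1) → ends 17
  height at 17 (size 26, align 1) → ends 43
  format at 43 (size 1, align 1) → ends 44
  stride at 44 (size 4, align 1) → ends 48
  width at 48 (size 4, align 1) → ends 52
  total 52 bytes, alignment 1
64 − 52 = 12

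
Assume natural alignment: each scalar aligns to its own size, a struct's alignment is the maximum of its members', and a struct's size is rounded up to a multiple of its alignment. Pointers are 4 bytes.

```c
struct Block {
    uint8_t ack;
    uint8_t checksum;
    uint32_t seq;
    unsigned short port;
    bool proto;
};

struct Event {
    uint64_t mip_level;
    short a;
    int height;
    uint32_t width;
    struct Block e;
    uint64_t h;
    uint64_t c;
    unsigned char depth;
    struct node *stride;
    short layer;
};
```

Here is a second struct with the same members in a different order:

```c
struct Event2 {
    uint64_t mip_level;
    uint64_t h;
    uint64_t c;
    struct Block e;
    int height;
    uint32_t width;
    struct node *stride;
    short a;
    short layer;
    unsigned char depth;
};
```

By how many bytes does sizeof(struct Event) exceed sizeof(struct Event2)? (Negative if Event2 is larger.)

8

Block: 0..1  ack  (1B, 1-aligned); 1..2  checksum  (1B, 1-aligned); 2..4  -- padding (2B); 4..8  seq  (4B, 4-aligned); 8..10  port  (2B, 2-aligned); 10..11  proto  (1B, 1-aligned); 11..12  -- tail padding (1B); sizeof = 12, alignof = 4
0..8  mip_level  (8B, 8-aligned)
8..10  a  (2B, 2-aligned)
10..12  -- padding (2B)
12..16  height  (4B, 4-aligned)
16..20  width  (4B, 4-aligned)
20..32  e  (12B, 4-aligned)
32..40  h  (8B, 8-aligned)
40..48  c  (8B, 8-aligned)
48..49  depth  (1B, 1-aligned)
49..52  -- padding (3B)
52..56  stride  (4B, 4-aligned)
56..58  layer  (2B, 2-aligned)
58..64  -- tail padding (6B)
sizeof = 64, alignof = 8
— Event2 —
0..8  mip_level  (8B, 8-aligned)
8..16  h  (8B, 8-aligned)
16..24  c  (8B, 8-aligned)
24..36  e  (12B, 4-aligned)
36..40  height  (4B, 4-aligned)
40..44  width  (4B, 4-aligned)
44..48  stride  (4B, 4-aligned)
48..50  a  (2B, 2-aligned)
50..52  layer  (2B, 2-aligned)
52..53  depth  (1B, 1-aligned)
53..56  -- tail padding (3B)
sizeof = 56, alignof = 8
64 − 56 = 8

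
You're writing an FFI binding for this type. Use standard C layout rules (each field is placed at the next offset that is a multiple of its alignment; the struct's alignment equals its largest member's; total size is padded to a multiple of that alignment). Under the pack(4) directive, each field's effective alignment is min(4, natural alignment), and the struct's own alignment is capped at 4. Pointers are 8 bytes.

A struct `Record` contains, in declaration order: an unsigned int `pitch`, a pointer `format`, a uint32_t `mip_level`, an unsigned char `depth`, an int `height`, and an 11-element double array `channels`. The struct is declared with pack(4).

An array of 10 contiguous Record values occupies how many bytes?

@0: pitch [4B, align 4] → 4
@4: format [8B, align 4] → 12
@12: mip_level [4B, align 4] → 16
@16: depth [1B, align 1] → 17
+3 pad (align 4)
@20: height [4B, align 4] → 24
@24: channels [88B, align 4] → 112
size 112, align 4
array of 10: 10 × 112 = 1120

1120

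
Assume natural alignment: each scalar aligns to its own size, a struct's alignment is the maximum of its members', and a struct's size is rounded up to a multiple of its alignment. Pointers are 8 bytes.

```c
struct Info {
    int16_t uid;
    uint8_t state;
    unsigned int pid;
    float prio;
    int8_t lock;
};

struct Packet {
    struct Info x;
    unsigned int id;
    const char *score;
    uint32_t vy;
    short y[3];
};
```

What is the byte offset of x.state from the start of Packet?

2

Info: @0: uid [2B, align 2] → 2; @2: state [1B, align 1] → 3; +1 pad (align 4); @4: pid [4B, align 4] → 8; @8: prio [4B, align 4] → 12; @12: lock [1B, align 1] → 13; +3 tail pad (align 4); size 16, align 4
@0: x [16B, align 4] → 16
within Info: state at 2
0 + 2 = 2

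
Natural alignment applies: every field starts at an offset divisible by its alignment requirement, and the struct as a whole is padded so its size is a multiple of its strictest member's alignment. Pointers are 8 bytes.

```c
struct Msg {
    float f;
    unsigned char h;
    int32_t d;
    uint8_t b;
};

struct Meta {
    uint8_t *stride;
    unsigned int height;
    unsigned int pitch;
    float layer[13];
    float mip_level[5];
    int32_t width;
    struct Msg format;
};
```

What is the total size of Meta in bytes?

Msg: 0..4  f  (4B, 4-aligned); 4..5  h  (1B, 1-aligned); 5..8  -- padding (3B); 8..12  d  (4B, 4-aligned); 12..13  b  (1B, 1-aligned); 13..16  -- tail padding (3B); sizeof = 16, alignof = 4
0..8  stride  (8B, 8-aligned)
8..12  height  (4B, 4-aligned)
12..16  pitch  (4B, 4-aligned)
16..68  layer  (52B, 4-aligned)
68..88  mip_level  (20B, 4-aligned)
88..92  width  (4B, 4-aligned)
92..108  format  (16B, 4-aligned)
108..112  -- tail padding (4B)
sizeof = 112, alignof = 8

112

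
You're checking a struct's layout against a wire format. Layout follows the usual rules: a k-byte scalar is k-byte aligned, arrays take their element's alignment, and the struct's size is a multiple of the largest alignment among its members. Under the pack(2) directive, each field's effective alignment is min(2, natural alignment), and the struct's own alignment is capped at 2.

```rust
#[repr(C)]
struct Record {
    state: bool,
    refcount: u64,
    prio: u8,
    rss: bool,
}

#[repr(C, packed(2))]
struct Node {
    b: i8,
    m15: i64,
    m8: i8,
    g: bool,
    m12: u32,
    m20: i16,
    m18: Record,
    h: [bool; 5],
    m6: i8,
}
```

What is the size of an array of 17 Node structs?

Record: @0: state [1B, align 1] → 1; +7 pad (align 8); @8: refcount [8B, align 8] → 16; @16: prio [1B, align 1] → 17; @17: rss [1B, align 1] → 18; +6 tail pad (align 8); size 24, align 8
@0: b [1B, align 1] → 1
+1 pad (align 2)
@2: m15 [8B, align 2] → 10
@10: m8 [1B, align 1] → 11
@11: g [1B, align 1] → 12
@12: m12 [4B, align 2] → 16
@16: m20 [2B, align 2] → 18
@18: m18 [24B, align 2] → 42
@42: h [5B, align 1] → 47
@47: m6 [1B, align 1] → 48
size 48, align 2
array of 17: 17 × 48 = 816

816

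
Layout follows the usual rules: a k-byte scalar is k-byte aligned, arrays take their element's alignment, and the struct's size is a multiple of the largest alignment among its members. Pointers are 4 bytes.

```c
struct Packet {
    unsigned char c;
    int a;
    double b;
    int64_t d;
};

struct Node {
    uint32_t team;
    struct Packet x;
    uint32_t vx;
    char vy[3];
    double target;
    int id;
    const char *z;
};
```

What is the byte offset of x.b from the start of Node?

16

Packet: 0..1  c  (1B, 1-aligned); 1..4  -- padding (3B); 4..8  a  (4B, 4-aligned); 8..16  b  (8B, 8-aligned); 16..24  d  (8B, 8-aligned); sizeof = 24, alignof = 8
0..4  team  (4B, 4-aligned)
4..8  -- padding (4B)
8..32  x  (24B, 8-aligned)
within Packet: b at 8
8 + 8 = 16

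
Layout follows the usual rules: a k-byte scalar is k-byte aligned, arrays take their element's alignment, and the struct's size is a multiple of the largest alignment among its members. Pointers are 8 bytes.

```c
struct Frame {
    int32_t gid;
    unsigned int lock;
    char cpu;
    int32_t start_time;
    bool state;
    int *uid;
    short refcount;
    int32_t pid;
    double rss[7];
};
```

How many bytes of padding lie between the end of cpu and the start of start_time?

0..4  gid  (4B, 4-aligned)
4..8  lock  (4B, 4-aligned)
8..9  cpu  (1B, 1-aligned)
9..12  -- padding (3B)
12..16  start_time  (4B, 4-aligned)

3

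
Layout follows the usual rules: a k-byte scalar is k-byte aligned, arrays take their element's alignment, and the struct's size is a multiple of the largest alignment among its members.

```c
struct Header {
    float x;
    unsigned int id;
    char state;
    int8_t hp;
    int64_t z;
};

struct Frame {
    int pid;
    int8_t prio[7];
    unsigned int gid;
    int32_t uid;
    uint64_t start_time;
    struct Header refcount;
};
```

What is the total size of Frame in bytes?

Header: 0..4  x  (4B, 4-aligned); 4..8  id  (4B, 4-aligned); 8..9  state  (1B, 1-aligned); 9..10  hp  (1B, 1-aligned); 10..16  -- padding (6B); 16..24  z  (8B, 8-aligned); sizeof = 24, alignof = 8
0..4  pid  (4B, 4-aligned)
4..11  prio  (7B, 1-aligned)
11..12  -- padding (1B)
12..16  gid  (4B, 4-aligned)
16..20  uid  (4B, 4-aligned)
20..24  -- padding (4B)
24..32  start_time  (8B, 8-aligned)
32..56  refcount  (24B, 8-aligned)
sizeof = 56, alignof = 8

56 bytes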